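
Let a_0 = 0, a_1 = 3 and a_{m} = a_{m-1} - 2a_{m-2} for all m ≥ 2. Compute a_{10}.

The ordinary generating function has denominator 1 - y + 2y^2.
Iterating the recurrence: a_0,…,a_{10} = 0, 3, 3, -3, -9, -3, 15, 21, -9, -51, -33.

-33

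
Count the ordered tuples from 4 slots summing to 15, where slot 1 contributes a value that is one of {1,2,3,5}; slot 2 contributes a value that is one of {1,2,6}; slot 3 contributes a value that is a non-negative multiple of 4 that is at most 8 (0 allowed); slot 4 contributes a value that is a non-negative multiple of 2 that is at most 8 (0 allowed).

16

The generating function for the choices is (q + q^2 + q^3 + q^5)·(q + q^2 + q^6)·(1 + q^4 + q^8)·(1 + q^2 + q^4 + q^6 + q^8); the count is [q^15].
(q + q^2 + q^3 + q^5) has coefficients 0,1,1,1,0,1 for degrees 0…5.
(q + q^2 + q^6) has coefficients 0,1,1,0,0,0,1,0,0,0,0,0,0,0,0,0 for degrees 0…15.
Multiplying by (1 + q^4 + q^8) gives running coefficients 0,1,1,0,0,1,2,0,0,1,2,0,0,0,1,0 for degrees 0…15.
Finally multiplying by (1 + q^2 + q^4 + q^6 + q^8), the product of all factors after the first has coefficients 0,1,1,1,1,2,3,2,3,3,5,2,4,2,5,1 for degrees 0…15.
[q^15] = 1·5 + 1·2 + 1·4 + 1·5 = 16.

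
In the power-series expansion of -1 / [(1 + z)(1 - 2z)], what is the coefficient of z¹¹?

-1365

The denominator gives the recurrence a_n = a_(n−1) + 2a_(n−2) for n ≥ 2; the numerator fixes a_0 = -1, a_1 = -1.
Iterating: -1, -1, -3, -5, -11, -21, -43, -85, -171, -341, -683, -1365, so a_11 = -1365.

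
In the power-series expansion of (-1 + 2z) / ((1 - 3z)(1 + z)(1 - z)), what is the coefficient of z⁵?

-91

Partial fractions give a closed form: a_n = (-3/8)·3^n + (-3/8)·(-1)^n + (-1/4)·1^n.
At n = 5: a_5 = -91.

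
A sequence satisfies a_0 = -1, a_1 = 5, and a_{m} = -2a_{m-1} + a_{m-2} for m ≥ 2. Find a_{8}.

The ordinary generating function has denominator 1 + 2q - q^2.
Iterating the recurrence: a_0,…,a_{8} = -1, 5, -11, 27, -65, 157, -379, 915, -2209.

-2209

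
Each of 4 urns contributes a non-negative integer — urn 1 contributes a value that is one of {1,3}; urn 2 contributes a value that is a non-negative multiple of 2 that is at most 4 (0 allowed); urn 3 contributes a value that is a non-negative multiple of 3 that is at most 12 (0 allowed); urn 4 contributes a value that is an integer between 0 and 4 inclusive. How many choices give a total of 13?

10

The generating function for the choices is (q + q³)·(1 + q² + q⁴)·(1 + q³ + q⁶ + q⁹ + q¹²)·(1 + q + q² + q³ + q⁴); the count is [q¹³].
(q + q³) has coefficients 0,1,0,1 for degrees 0…3.
(1 + q² + q⁴) has coefficients 1,0,1,0,1,0,0,0,0,0,0,0,0,0 for degrees 0…13.
Multiplying by (1 + q³ + q⁶ + q⁹ + q¹²) gives running coefficients 1,0,1,1,1,1,1,1,1,1,1,1,1,1 for degrees 0…13.
Finally multiplying by (1 + q + q² + q³ + q⁴), the product of all factors after the first has coefficients 1,1,2,3,4,4,5,5,5,5,5,5,5,5 for degrees 0…13.
[q¹³] = 1·5 + 1·5 = 10.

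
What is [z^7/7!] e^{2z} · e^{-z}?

The EGF product rule gives c_7 = Σ_{k_1+k_2=7} C(7; k_1,k_2) · ∏ g_i(k_i), where e^{2z} gives (2)^k; e^{-z} gives (-1)^k.
g_1(k) for k = 0…7: 1, 2, 4, 8, 16, 32, 64, 128.
g_2(k) for k = 0…7: 1, -1, 1, -1, 1, -1, 1, -1.
c_7 = Σ_k C(7,k)·g_1(k)·g_2(7−k) = 1·1·(-1) + 7·2·1 + 21·4·(-1) + 35·8·1 + 35·16·(-1) + 21·32·1 + 7·64·(-1) + 1·128·1 = −1 + 14 − 84 + 280 − 560 + 672 − 448 + 128 = 1.

1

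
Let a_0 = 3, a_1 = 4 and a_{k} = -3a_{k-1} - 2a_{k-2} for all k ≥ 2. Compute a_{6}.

-438

The ordinary generating function has denominator 1 + 3x + 2x^2.
Iterating the recurrence: a_0,…,a_{6} = 3, 4, -18, 46, -102, 214, -438.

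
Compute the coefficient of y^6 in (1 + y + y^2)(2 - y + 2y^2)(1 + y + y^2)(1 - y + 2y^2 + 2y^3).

(1 + y + y^2) has coefficients 1,1,1 for degrees 0…2.
(2 - y + 2y^2) has coefficients 2,-1,2,0,0,0,0 for degrees 0…6.
Multiplying by (1 + y + y^2) gives running coefficients 2,1,3,1,2,0,0 for degrees 0…6.
Finally multiplying by (1 - y + 2y^2 + 2y^3), the product of all factors after the first has coefficients 2,-1,6,4,9,6,6 for degrees 0…6.
[y^6] = 1·6 + 1·6 + 1·9 = 21.

21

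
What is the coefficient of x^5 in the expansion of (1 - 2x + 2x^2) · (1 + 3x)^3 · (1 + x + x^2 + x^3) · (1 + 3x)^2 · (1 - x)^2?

(1 - 2x + 2x^2) has coefficients 1,-2,2 for degrees 0…2.
(1 + 3x)^3 has coefficients 1,9,27,27,0,0 for degrees 0…5.
Multiplying by (1 + x + x^2 + x^3) gives running coefficients 1,10,37,64,63,54 for degrees 0…5.
Multiplying by (1 + 3x)^2 gives running coefficients 1,16,106,376,780,1008 for degrees 0…5.
Finally multiplying by (1 - x)^2, the product of all factors after the first has coefficients 1,14,75,180,134,-176 for degrees 0…5.
[x^5] = 1·(-176) − 2·134 + 2·180 = -84.

-84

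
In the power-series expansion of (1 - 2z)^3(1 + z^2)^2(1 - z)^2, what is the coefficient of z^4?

(1 - 2z)^3 has coefficients 1,-6,12,-8 for degrees 0…3.
(1 + z^2)^2 has coefficients 1,0,2,0,1 for degrees 0…4.
Finally multiplying by (1 - z)^2, the product of all factors after the first has coefficients 1,-2,3,-4,3 for degrees 0…4.
[z^4] = 1·3 − 6·(-4) + 12·3 − 8·(-2) = 79.

79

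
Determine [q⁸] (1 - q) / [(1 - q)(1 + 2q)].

256

Partial fractions give a closed form: a_n = (1)·(-2)^n.
At n = 8: a_8 = 256.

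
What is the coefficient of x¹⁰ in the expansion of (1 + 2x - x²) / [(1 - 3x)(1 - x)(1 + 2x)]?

Partial fractions give a closed form: a_n = (7/5)·3^n + (-1/3)·1^n + (-1/15)·(-2)^n.
At n = 10: a_10 = 82600.

82600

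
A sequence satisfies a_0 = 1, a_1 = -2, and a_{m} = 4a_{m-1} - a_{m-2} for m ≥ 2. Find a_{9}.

The ordinary generating function has denominator 1 - 4y + y^2.
Iterating the recurrence: a_0,…,a_{9} = 1, -2, -9, -34, -127, -474, -1769, -6602, -24639, -91954.

-91954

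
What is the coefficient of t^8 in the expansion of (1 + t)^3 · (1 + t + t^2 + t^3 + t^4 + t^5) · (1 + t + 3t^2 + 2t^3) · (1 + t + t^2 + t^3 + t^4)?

(1 + t)^3 has coefficients 1,3,3,1 for degrees 0…3.
(1 + t + t^2 + t^3 + t^4 + t^5) has coefficients 1,1,1,1,1,1,0,0,0 for degrees 0…8.
Multiplying by (1 + t + 3t^2 + 2t^3) gives running coefficients 1,2,5,7,7,7,6,5,2 for degrees 0…8.
Finally multiplying by (1 + t + t^2 + t^3 + t^4), the product of all factors after the first has coefficients 1,3,8,15,22,28,32,32,27 for degrees 0…8.
[t^8] = 1·27 + 3·32 + 3·32 + 1·28 = 247.

247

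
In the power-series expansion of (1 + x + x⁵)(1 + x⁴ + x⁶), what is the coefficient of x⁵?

(1 + x + x⁵) has coefficients 1,1,0,0,0,1 for degrees 0…5.
(1 + x⁴ + x⁶) has coefficients 1,0,0,0,1,0 for degrees 0…5.
[x⁵] = 1·0 + 1·1 + 1·1 = 2.

2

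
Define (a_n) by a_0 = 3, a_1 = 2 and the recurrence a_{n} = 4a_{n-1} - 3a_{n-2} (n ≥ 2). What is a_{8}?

-3277

The ordinary generating function has denominator 1 - 4t + 3t^2.
Iterating the recurrence: a_0,…,a_{8} = 3, 2, -1, -10, -37, -118, -361, -1090, -3277.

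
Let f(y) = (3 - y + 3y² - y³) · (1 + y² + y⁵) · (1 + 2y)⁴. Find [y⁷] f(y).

(3 - y + 3y² - y³) has coefficients 3,-1,3,-1 for degrees 0…3.
(1 + y² + y⁵) has coefficients 1,0,1,0,0,1,0,0 for degrees 0…7.
Finally multiplying by (1 + 2y)⁴, the product of all factors after the first has coefficients 1,8,25,40,40,33,24,24 for degrees 0…7.
[y⁷] = 3·24 − 1·24 + 3·33 − 1·40 = 107.

107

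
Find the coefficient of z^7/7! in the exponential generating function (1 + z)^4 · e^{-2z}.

320

The EGF product rule gives c_7 = Σ_{k_1+k_2=7} C(7; k_1,k_2) · ∏ g_i(k_i), where (1+z)^4 gives the falling factorial (4)_k; e^{-2z} gives (-2)^k.
g_1(k) for k = 0…7: 1, 4, 12, 24, 24, 0, 0, 0.
g_2(k) for k = 0…7: 1, -2, 4, -8, 16, -32, 64, -128.
c_7 = Σ_k C(7,k)·g_1(k)·g_2(7−k) = 1·1·(-128) + 7·4·64 + 21·12·(-32) + 35·24·16 + 35·24·(-8) = −128 + 1792 − 8064 + 13440 − 6720 = 320.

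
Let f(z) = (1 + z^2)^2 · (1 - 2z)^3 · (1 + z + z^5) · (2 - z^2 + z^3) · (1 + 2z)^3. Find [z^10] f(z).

-38

(1 + z^2)^2 has coefficients 1,0,2,0,1 for degrees 0…4.
(1 - 2z)^3 has coefficients 1,-6,12,-8,0,0,0,0,0,0,0 for degrees 0…10.
Multiplying by (1 + z + z^5) gives running coefficients 1,-5,6,4,-8,1,-6,12,-8,0,0 for degrees 0…10.
Multiplying by (2 - z^2 + z^3) gives running coefficients 2,-10,11,14,-27,4,0,15,-9,-18,20 for degrees 0…10.
Finally multiplying by (1 + 2z)^3, the product of all factors after the first has coefficients 2,2,-25,-24,109,98,-188,-153,113,108,-76 for degrees 0…10.
[z^10] = 1·(-76) + 2·113 + 1·(-188) = -38.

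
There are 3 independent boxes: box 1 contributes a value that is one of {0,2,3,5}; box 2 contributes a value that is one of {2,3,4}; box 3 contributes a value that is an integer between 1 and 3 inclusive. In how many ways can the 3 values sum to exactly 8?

6

The generating function for the choices is (1 + y^2 + y^3 + y^5)·(y^2 + y^3 + y^4)·(y + y^2 + y^3); the count is [y^8].
(1 + y^2 + y^3 + y^5) has coefficients 1,0,1,1,0,1 for degrees 0…5.
(y^2 + y^3 + y^4) has coefficients 0,0,1,1,1,0,0,0,0 for degrees 0…8.
Finally multiplying by (y + y^2 + y^3), the product of all factors after the first has coefficients 0,0,0,1,2,3,2,1,0 for degrees 0…8.
[y^8] = 1·0 + 1·2 + 1·3 + 1·1 = 6.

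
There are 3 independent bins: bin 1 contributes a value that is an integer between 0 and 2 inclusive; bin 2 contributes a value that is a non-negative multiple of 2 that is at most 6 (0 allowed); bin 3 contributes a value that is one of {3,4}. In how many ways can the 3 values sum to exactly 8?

3

The generating function for the choices is (1 + y + y²)·(1 + y² + y⁴ + y⁶)·(y³ + y⁴); the count is [y⁸].
(1 + y + y²) has coefficients 1,1,1 for degrees 0…2.
(1 + y² + y⁴ + y⁶) has coefficients 1,0,1,0,1,0,1,0,0 for degrees 0…8.
Finally multiplying by (y³ + y⁴), the product of all factors after the first has coefficients 0,0,0,1,1,1,1,1,1 for degrees 0…8.
[y⁸] = 1·1 + 1·1 + 1·1 = 3.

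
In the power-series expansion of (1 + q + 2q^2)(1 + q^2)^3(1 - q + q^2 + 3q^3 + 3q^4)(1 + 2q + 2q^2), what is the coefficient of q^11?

(1 + q + 2q^2) has coefficients 1,1,2 for degrees 0…2.
(1 + q^2)^3 has coefficients 1,0,3,0,3,0,1,0,0,0,0,0 for degrees 0…11.
Multiplying by (1 - q + q^2 + 3q^3 + 3q^4) gives running coefficients 1,-1,4,0,9,6,13,8,10,3,3,0 for degrees 0…11.
Finally multiplying by (1 + 2q + 2q^2), the product of all factors after the first has coefficients 1,1,4,6,17,24,43,46,52,39,29,12 for degrees 0…11.
[q^11] = 1·12 + 1·29 + 2·39 = 119.

119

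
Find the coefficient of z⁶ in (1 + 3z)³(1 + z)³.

27

(1 + 3z)³ has coefficients 1,9,27,27 for degrees 0…3.
(1 + z)³ has coefficients 1,3,3,1,0,0,0 for degrees 0…6.
[z⁶] = 1·0 + 9·0 + 27·0 + 27·1 = 27.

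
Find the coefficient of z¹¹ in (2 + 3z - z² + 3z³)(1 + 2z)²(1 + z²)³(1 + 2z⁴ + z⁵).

255

(2 + 3z - z² + 3z³) has coefficients 2,3,-1,3 for degrees 0…3.
(1 + 2z)² has coefficients 1,4,4,0,0,0,0,0,0,0,0,0 for degrees 0…11.
Multiplying by (1 + z²)³ gives running coefficients 1,4,7,12,15,12,13,4,4,0,0,0 for degrees 0…11.
Finally multiplying by (1 + 2z⁴ + z⁵), the product of all factors after the first has coefficients 1,4,7,12,17,21,31,35,46,39,38,21 for degrees 0…11.
[z¹¹] = 2·21 + 3·38 − 1·39 + 3·46 = 255.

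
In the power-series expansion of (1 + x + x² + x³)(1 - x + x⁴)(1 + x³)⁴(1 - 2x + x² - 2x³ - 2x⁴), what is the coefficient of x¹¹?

-4

(1 + x + x² + x³) has coefficients 1,1,1,1 for degrees 0…3.
(1 - x + x⁴) has coefficients 1,-1,0,0,1,0,0,0,0,0,0,0 for degrees 0…11.
Multiplying by (1 + x³)⁴ gives running coefficients 1,-1,0,4,-3,0,6,-2,0,4,2,0 for degrees 0…11.
Finally multiplying by (1 - 2x + x² - 2x³ - 2x⁴), the product of all factors after the first has coefficients 1,-3,3,1,-11,12,-5,-16,16,-10,-14,4 for degrees 0…11.
[x¹¹] = 1·4 + 1·(-14) + 1·(-10) + 1·16 = -4.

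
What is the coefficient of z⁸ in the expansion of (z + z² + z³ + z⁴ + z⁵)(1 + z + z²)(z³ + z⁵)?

6

(z + z² + z³ + z⁴ + z⁵) has coefficients 0,1,1,1,1,1 for degrees 0…5.
(1 + z + z²) has coefficients 1,1,1,0,0,0,0,0,0 for degrees 0…8.
Finally multiplying by (z³ + z⁵), the product of all factors after the first has coefficients 0,0,0,1,1,2,1,1,0 for degrees 0…8.
[z⁸] = 1·1 + 1·1 + 1·2 + 1·1 + 1·1 = 6.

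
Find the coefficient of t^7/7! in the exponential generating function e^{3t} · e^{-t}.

The EGF product rule gives c_7 = Σ_{k_1+k_2=7} C(7; k_1,k_2) · ∏ g_i(k_i), where e^{3t} gives (3)^k; e^{-t} gives (-1)^k.
g_1(k) for k = 0…7: 1, 3, 9, 27, 81, 243, 729, 2187.
g_2(k) for k = 0…7: 1, -1, 1, -1, 1, -1, 1, -1.
c_7 = Σ_k C(7,k)·g_1(k)·g_2(7−k) = 1·1·(-1) + 7·3·1 + 21·9·(-1) + 35·27·1 + 35·81·(-1) + 21·243·1 + 7·729·(-1) + 1·2187·1 = −1 + 21 − 189 + 945 − 2835 + 5103 − 5103 + 2187 = 128.

128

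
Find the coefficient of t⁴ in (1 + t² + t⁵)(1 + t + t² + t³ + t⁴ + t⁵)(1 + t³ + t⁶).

(1 + t² + t⁵) has coefficients 1,0,1,0,0 for degrees 0…4.
(1 + t + t² + t³ + t⁴ + t⁵) has coefficients 1,1,1,1,1 for degrees 0…4.
Finally multiplying by (1 + t³ + t⁶), the product of all factors after the first has coefficients 1,1,1,2,2 for degrees 0…4.
[t⁴] = 1·2 + 1·1 = 3.

3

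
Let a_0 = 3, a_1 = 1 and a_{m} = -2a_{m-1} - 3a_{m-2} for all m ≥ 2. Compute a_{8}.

The ordinary generating function has denominator 1 + 2y + 3y^2.
Iterating the recurrence: a_0,…,a_{8} = 3, 1, -11, 19, -5, -47, 109, -77, -173.

-173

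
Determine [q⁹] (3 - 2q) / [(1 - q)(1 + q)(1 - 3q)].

Partial fractions give a closed form: a_n = (-1/4)·1^n + (5/8)·(-1)^n + (21/8)·3^n.
At n = 9: a_9 = 51667.

51667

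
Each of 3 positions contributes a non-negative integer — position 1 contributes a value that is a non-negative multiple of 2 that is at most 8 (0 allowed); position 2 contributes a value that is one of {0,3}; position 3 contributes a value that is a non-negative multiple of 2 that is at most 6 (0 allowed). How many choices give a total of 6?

4

The generating function for the choices is (1 + y^2 + y^4 + y^6 + y^8)·(1 + y^3)·(1 + y^2 + y^4 + y^6); the count is [y^6].
(1 + y^2 + y^4 + y^6 + y^8) has coefficients 1,0,1,0,1,0,1 for degrees 0…6.
(1 + y^3) has coefficients 1,0,0,1,0,0,0 for degrees 0…6.
Finally multiplying by (1 + y^2 + y^4 + y^6), the product of all factors after the first has coefficients 1,0,1,1,1,1,1 for degrees 0…6.
[y^6] = 1·1 + 1·1 + 1·1 + 1·1 = 4.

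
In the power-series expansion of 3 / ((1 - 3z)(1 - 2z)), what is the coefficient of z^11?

Partial fractions give a closed form: a_n = (9)·3^n + (-6)·2^n.
At n = 11: a_11 = 1582035.

1582035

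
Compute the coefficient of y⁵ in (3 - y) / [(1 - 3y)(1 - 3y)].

The denominator gives the recurrence a_n = 6a_(n−1) − 9a_(n−2) for n ≥ 2; the numerator fixes a_0 = 3, a_1 = 17.
Iterating: 3, 17, 75, 297, 1107, 3969, so a_5 = 3969.

3969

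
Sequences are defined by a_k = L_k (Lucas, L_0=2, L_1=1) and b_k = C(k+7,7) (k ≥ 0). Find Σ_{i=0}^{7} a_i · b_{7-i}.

Write out a_i and b_{7-i} for i = 0,…,7 and sum the products.
Σ = 2·3432 + 1·1716 + 3·792 + 4·330 + 7·120 + 11·36 + 18·8 + 29·1 = 13685.

13685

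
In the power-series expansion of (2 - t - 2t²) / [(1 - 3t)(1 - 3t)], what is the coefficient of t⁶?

7938

The denominator gives the recurrence a_n = 6a_(n−1) − 9a_(n−2) for n ≥ 3; the numerator fixes a_0 = 2, a_1 = 11, a_2 = 46.
Iterating: 2, 11, 46, 177, 648, 2295, 7938, so a_6 = 7938.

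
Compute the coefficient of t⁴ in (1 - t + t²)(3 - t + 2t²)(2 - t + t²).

13

(1 - t + t²) has coefficients 1,-1,1 for degrees 0…2.
(3 - t + 2t²) has coefficients 3,-1,2,0,0 for degrees 0…4.
Finally multiplying by (2 - t + t²), the product of all factors after the first has coefficients 6,-5,8,-3,2 for degrees 0…4.
[t⁴] = 1·2 − 1·(-3) + 1·8 = 13.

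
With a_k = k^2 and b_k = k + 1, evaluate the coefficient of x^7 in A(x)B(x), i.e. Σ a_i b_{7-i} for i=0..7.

Write out a_i and b_{7-i} for i = 0,…,7 and sum the products.
Σ = 0·8 + 1·7 + 4·6 + 9·5 + 16·4 + 25·3 + 36·2 + 49·1 = 336.

336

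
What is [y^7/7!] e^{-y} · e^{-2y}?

The EGF product rule gives c_7 = Σ_{k_1+k_2=7} C(7; k_1,k_2) · ∏ g_i(k_i), where e^{-y} gives (-1)^k; e^{-2y} gives (-2)^k.
g_1(k) for k = 0…7: 1, -1, 1, -1, 1, -1, 1, -1.
g_2(k) for k = 0…7: 1, -2, 4, -8, 16, -32, 64, -128.
c_7 = Σ_k C(7,k)·g_1(k)·g_2(7−k) = 1·1·(-128) + 7·(-1)·64 + 21·1·(-32) + 35·(-1)·16 + 35·1·(-8) + 21·(-1)·4 + 7·1·(-2) + 1·(-1)·1 = −128 − 448 − 672 − 560 − 280 − 84 − 14 − 1 = -2187.

-2187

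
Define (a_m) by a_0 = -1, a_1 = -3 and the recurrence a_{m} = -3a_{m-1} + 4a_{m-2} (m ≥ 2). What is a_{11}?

-1677723

The ordinary generating function has denominator 1 + 3z - 4z^2.
Iterating the recurrence: a_0,…,a_{11} = -1, -3, 5, -27, 101, -411, 1637, -6555, 26213, -104859, 419429, -1677723.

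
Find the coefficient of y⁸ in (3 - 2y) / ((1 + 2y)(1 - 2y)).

Partial fractions give a closed form: a_n = (2)·(-2)^n + (1)·2^n.
At n = 8: a_8 = 768.

768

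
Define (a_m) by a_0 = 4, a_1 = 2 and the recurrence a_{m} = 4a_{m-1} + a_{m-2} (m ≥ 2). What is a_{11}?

5188658

The ordinary generating function has denominator 1 - 4q - q^2.
Iterating the recurrence: a_0,…,a_{11} = 4, 2, 12, 50, 212, 898, 3804, 16114, 68260, 289154, 1224876, 5188658.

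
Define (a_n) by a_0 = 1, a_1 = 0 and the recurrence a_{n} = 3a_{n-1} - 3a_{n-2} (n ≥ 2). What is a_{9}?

243

The ordinary generating function has denominator 1 - 3t + 3t^2.
Iterating the recurrence: a_0,…,a_{9} = 1, 0, -3, -9, -18, -27, -27, 0, 81, 243.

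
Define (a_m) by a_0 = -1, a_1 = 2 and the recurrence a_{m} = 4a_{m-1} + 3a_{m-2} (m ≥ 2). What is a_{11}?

5568458

The ordinary generating function has denominator 1 - 4y - 3y^2.
Iterating the recurrence: a_0,…,a_{11} = -1, 2, 5, 26, 119, 554, 2573, 11954, 55535, 258002, 1198613, 5568458.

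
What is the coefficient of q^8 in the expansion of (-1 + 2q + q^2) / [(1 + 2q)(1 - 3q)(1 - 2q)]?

The denominator gives the recurrence a_n = 3a_(n−1) + 4a_(n−2) − 12a_(n−3) for n ≥ 3; the numerator fixes a_0 = -1, a_1 = -1, a_2 = -6.
Iterating: -1, -1, -6, -10, -42, -94, -330, -862, -2778, so a_8 = -2778.

-2778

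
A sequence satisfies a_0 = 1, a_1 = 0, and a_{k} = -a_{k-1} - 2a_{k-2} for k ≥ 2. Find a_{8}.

-14

The ordinary generating function has denominator 1 + z + 2z^2.
Iterating the recurrence: a_0,…,a_{8} = 1, 0, -2, 2, 2, -6, 2, 10, -14.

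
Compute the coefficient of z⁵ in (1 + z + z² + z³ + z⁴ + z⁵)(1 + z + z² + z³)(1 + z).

8

(1 + z + z² + z³ + z⁴ + z⁵) has coefficients 1,1,1,1,1,1 for degrees 0…5.
(1 + z + z² + z³) has coefficients 1,1,1,1,0,0 for degrees 0…5.
Finally multiplying by (1 + z), the product of all factors after the first has coefficients 1,2,2,2,1,0 for degrees 0…5.
[z⁵] = 1·0 + 1·1 + 1·2 + 1·2 + 1·2 + 1·1 = 8.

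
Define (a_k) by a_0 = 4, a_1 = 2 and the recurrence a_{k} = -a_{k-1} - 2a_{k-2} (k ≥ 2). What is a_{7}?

The ordinary generating function has denominator 1 + x + 2x^2.
Iterating the recurrence: a_0,…,a_{7} = 4, 2, -10, 6, 14, -26, -2, 54.

54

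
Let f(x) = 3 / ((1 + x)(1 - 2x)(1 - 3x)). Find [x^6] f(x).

4665

The denominator gives the recurrence a_n = 4a_(n−1) − a_(n−2) − 6a_(n−3) for n ≥ 3; the numerator fixes a_0 = 3, a_1 = 12, a_2 = 45.
Iterating: 3, 12, 45, 150, 483, 1512, 4665, so a_6 = 4665.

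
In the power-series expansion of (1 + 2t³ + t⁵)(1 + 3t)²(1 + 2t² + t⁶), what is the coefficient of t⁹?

(1 + 2t³ + t⁵) has coefficients 1,0,0,2,0,1 for degrees 0…5.
(1 + 3t)² has coefficients 1,6,9,0,0,0,0,0,0,0 for degrees 0…9.
Finally multiplying by (1 + 2t² + t⁶), the product of all factors after the first has coefficients 1,6,11,12,18,0,1,6,9,0 for degrees 0…9.
[t⁹] = 1·0 + 2·1 + 1·18 = 20.

20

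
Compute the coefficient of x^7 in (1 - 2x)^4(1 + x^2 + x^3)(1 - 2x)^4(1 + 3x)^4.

(1 - 2x)^4 has coefficients 1,-8,24,-32,16 for degrees 0…4.
(1 + x^2 + x^3) has coefficients 1,0,1,1,0,0,0,0 for degrees 0…7.
Multiplying by (1 - 2x)^4 gives running coefficients 1,-8,25,-39,32,-8,-16,16 for degrees 0…7.
Finally multiplying by (1 + 3x)^4, the product of all factors after the first has coefficients 1,4,-17,-63,131,322,-571,-311 for degrees 0…7.
[x^7] = 1·(-311) − 8·(-571) + 24·322 − 32·131 + 16·(-63) = 6785.

6785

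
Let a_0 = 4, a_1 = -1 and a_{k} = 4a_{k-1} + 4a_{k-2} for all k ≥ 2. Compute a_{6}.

5184

The ordinary generating function has denominator 1 - 4x - 4x^2.
Iterating the recurrence: a_0,…,a_{6} = 4, -1, 12, 44, 224, 1072, 5184.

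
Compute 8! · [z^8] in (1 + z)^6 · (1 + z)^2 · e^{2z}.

8546432

The EGF product rule gives c_8 = Σ_{k_1+k_2+k_3=8} C(8; k_1,k_2,k_3) · ∏ g_i(k_i), where (1+z)^6 gives the falling factorial (6)_k; (1+z)^2 gives the falling factorial (2)_k; e^{2z} gives (2)^k.
g_1(k) for k = 0…8: 1, 6, 30, 120, 360, 720, 720, 0, 0.
g_2(k) for k = 0…8: 1, 2, 2, 0, 0, 0, 0, 0, 0.
g_3(k) for k = 0…8: 1, 2, 4, 8, 16, 32, 64, 128, 256.
First combine the last two factors: h(k) = Σ_j C(k,j)·g_2(j)·g_3(k−j) for k = 0…8: 1, 4, 14, 44, 128, 352, 928, 2368, 5888.
c_8 = Σ_k C(8,k)·g_1(k)·h(8−k) = 1·1·5888 + 8·6·2368 + 28·30·928 + 56·120·352 + 70·360·128 + 56·720·44 + 28·720·14 = 5888 + 113664 + 779520 + 2365440 + 3225600 + 1774080 + 282240 = 8546432.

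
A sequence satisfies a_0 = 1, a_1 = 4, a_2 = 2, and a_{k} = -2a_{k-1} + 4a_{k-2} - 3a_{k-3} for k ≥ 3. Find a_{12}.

The ordinary generating function has denominator 1 + 2y - 4y^2 + 3y^3.
Iterating the recurrence: a_0,…,a_{12} = 1, 4, 2, 9, -22, 74, -263, 888, -3050, 10441, -35746, 122406, -419119.

-419119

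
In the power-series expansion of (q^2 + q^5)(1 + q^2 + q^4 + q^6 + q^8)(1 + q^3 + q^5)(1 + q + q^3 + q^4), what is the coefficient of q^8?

(q^2 + q^5) has coefficients 0,0,1,0,0,1 for degrees 0…5.
(1 + q^2 + q^4 + q^6 + q^8) has coefficients 1,0,1,0,1,0,1,0,1 for degrees 0…8.
Multiplying by (1 + q^3 + q^5) gives running coefficients 1,0,1,1,1,2,1,2,1 for degrees 0…8.
Finally multiplying by (1 + q + q^3 + q^4), the product of all factors after the first has coefficients 1,1,1,3,3,4,5,5,6 for degrees 0…8.
[q^8] = 1·5 + 1·3 = 8.

8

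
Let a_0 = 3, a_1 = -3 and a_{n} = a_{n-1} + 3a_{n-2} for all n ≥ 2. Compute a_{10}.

The ordinary generating function has denominator 1 - q - 3q^2.
Iterating the recurrence: a_0,…,a_{10} = 3, -3, 6, -3, 15, 6, 51, 69, 222, 429, 1095.

1095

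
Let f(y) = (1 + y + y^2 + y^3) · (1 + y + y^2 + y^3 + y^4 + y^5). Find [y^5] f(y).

4

(1 + y + y^2 + y^3) has coefficients 1,1,1,1 for degrees 0…3.
(1 + y + y^2 + y^3 + y^4 + y^5) has coefficients 1,1,1,1,1,1 for degrees 0…5.
[y^5] = 1·1 + 1·1 + 1·1 + 1·1 = 4.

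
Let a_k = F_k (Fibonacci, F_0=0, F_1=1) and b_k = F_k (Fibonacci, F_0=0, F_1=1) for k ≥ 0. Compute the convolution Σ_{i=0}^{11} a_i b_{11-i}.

Write out a_i and b_{11-i} for i = 0,…,11 and sum the products.
Σ = 0·89 + 1·55 + 1·34 + 2·21 + 3·13 + 5·8 + 8·5 + 13·3 + 21·2 + 34·1 + 55·1 + 89·0 = 420.

420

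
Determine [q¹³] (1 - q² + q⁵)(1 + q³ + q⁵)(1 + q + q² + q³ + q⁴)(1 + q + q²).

4

(1 - q² + q⁵) has coefficients 1,0,-1,0,0,1 for degrees 0…5.
(1 + q³ + q⁵) has coefficients 1,0,0,1,0,1,0,0,0,0,0,0,0,0 for degrees 0…13.
Multiplying by (1 + q + q² + q³ + q⁴) gives running coefficients 1,1,1,2,2,2,2,2,1,1,0,0,0,0 for degrees 0…13.
Finally multiplying by (1 + q + q²), the product of all factors after the first has coefficients 1,2,3,4,5,6,6,6,5,4,2,1,0,0 for degrees 0…13.
[q¹³] = 1·0 − 1·1 + 1·5 = 4.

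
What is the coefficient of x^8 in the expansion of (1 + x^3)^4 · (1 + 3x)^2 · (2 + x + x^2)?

150

(1 + x^3)^4 has coefficients 1,0,0,4,0,0,6,0,0 for degrees 0…8.
(1 + 3x)^2 has coefficients 1,6,9,0,0,0,0,0,0 for degrees 0…8.
Finally multiplying by (2 + x + x^2), the product of all factors after the first has coefficients 2,13,25,15,9,0,0,0,0 for degrees 0…8.
[x^8] = 1·0 + 4·0 + 6·25 = 150.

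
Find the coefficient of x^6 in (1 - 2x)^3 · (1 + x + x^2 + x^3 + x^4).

4

(1 - 2x)^3 has coefficients 1,-6,12,-8 for degrees 0…3.
(1 + x + x^2 + x^3 + x^4) has coefficients 1,1,1,1,1,0,0 for degrees 0…6.
[x^6] = 1·0 − 6·0 + 12·1 − 8·1 = 4.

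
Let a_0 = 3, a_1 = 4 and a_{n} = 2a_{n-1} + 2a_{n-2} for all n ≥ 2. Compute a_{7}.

The ordinary generating function has denominator 1 - 2t - 2t^2.
Iterating the recurrence: a_0,…,a_{7} = 3, 4, 14, 36, 100, 272, 744, 2032.

2032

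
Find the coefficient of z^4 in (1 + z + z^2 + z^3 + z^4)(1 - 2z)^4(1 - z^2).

(1 + z + z^2 + z^3 + z^4) has coefficients 1,1,1,1,1 for degrees 0…4.
(1 - 2z)^4 has coefficients 1,-8,24,-32,16 for degrees 0…4.
Finally multiplying by (1 - z^2), the product of all factors after the first has coefficients 1,-8,23,-24,-8 for degrees 0…4.
[z^4] = 1·(-8) + 1·(-24) + 1·23 + 1·(-8) + 1·1 = -16.

-16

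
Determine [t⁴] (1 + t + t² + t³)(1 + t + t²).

(1 + t + t² + t³) has coefficients 1,1,1,1 for degrees 0…3.
(1 + t + t²) has coefficients 1,1,1,0,0 for degrees 0…4.
[t⁴] = 1·0 + 1·0 + 1·1 + 1·1 = 2.

2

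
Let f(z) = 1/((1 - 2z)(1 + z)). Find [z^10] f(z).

Partial fractions give a closed form: a_n = (2/3)·2^n + (1/3)·(-1)^n.
At n = 10: a_10 = 683.

683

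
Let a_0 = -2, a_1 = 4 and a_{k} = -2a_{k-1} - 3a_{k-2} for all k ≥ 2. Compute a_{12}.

262

The ordinary generating function has denominator 1 + 2z + 3z^2.
Iterating the recurrence: a_0,…,a_{12} = -2, 4, -2, -8, 22, -20, -26, 112, -146, -44, 526, -920, 262.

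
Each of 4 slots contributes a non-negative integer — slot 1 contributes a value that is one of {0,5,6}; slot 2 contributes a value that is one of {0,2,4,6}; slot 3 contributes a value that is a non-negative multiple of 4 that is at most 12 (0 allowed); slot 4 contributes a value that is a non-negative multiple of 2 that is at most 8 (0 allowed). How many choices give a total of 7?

2

The generating function for the choices is (1 + x⁵ + x⁶)·(1 + x² + x⁴ + x⁶)·(1 + x⁴ + x⁸ + x¹²)·(1 + x² + x⁴ + x⁶ + x⁸); the count is [x⁷].
(1 + x⁵ + x⁶) has coefficients 1,0,0,0,0,1,1 for degrees 0…6.
(1 + x² + x⁴ + x⁶) has coefficients 1,0,1,0,1,0,1,0 for degrees 0…7.
Multiplying by (1 + x⁴ + x⁸ + x¹²) gives running coefficients 1,0,1,0,2,0,2,0 for degrees 0…7.
Finally multiplying by (1 + x² + x⁴ + x⁶ + x⁸), the product of all factors after the first has coefficients 1,0,2,0,4,0,6,0 for degrees 0…7.
[x⁷] = 1·0 + 1·2 + 1·0 = 2.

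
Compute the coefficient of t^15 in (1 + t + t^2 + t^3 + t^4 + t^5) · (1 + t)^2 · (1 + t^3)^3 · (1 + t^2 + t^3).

(1 + t + t^2 + t^3 + t^4 + t^5) has coefficients 1,1,1,1,1,1 for degrees 0…5.
(1 + t)^2 has coefficients 1,2,1,0,0,0,0,0,0,0,0,0,0,0,0,0 for degrees 0…15.
Multiplying by (1 + t^3)^3 gives running coefficients 1,2,1,3,6,3,3,6,3,1,2,1,0,0,0,0 for degrees 0…15.
Finally multiplying by (1 + t^2 + t^3), the product of all factors after the first has coefficients 1,2,2,6,9,7,12,15,9,10,11,5,3,3,1,0 for degrees 0…15.
[t^15] = 1·0 + 1·1 + 1·3 + 1·3 + 1·5 + 1·11 = 23.

23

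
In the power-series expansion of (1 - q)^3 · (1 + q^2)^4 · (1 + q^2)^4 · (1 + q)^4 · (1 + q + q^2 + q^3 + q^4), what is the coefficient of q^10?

-68

(1 - q)^3 has coefficients 1,-3,3,-1 for degrees 0…3.
(1 + q^2)^4 has coefficients 1,0,4,0,6,0,4,0,1,0,0 for degrees 0…10.
Multiplying by (1 + q^2)^4 gives running coefficients 1,0,8,0,28,0,56,0,70,0,56 for degrees 0…10.
Multiplying by (1 + q)^4 gives running coefficients 1,4,14,36,77,144,232,336,434,504,532 for degrees 0…10.
Finally multiplying by (1 + q + q^2 + q^3 + q^4), the product of all factors after the first has coefficients 1,5,19,55,132,275,503,825,1223,1650,2038 for degrees 0…10.
[q^10] = 1·2038 − 3·1650 + 3·1223 − 1·825 = -68.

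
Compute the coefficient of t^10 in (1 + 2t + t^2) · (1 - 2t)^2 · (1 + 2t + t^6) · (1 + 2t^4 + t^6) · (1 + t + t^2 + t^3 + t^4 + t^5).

40

(1 + 2t + t^2) has coefficients 1,2,1 for degrees 0…2.
(1 - 2t)^2 has coefficients 1,-4,4,0,0,0,0,0,0,0,0 for degrees 0…10.
Multiplying by (1 + 2t + t^6) gives running coefficients 1,-2,-4,8,0,0,1,-4,4,0,0 for degrees 0…10.
Multiplying by (1 + 2t^4 + t^6) gives running coefficients 1,-2,-4,8,2,-4,-6,10,0,8,2 for degrees 0…10.
Finally multiplying by (1 + t + t^2 + t^3 + t^4 + t^5), the product of all factors after the first has coefficients 1,-1,-5,3,5,1,-6,6,10,10,10 for degrees 0…10.
[t^10] = 1·10 + 2·10 + 1·10 = 40.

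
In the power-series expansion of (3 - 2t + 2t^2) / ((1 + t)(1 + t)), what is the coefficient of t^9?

The denominator gives the recurrence a_n = −2a_(n−1) − a_(n−2) for n ≥ 3; the numerator fixes a_0 = 3, a_1 = -8, a_2 = 15.
Iterating: 3, -8, 15, -22, 29, -36, 43, -50, 57, -64, so a_9 = -64.

-64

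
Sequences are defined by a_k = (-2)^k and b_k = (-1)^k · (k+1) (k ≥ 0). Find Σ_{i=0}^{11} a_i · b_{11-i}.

-8178

This is [x^11] in the product of the two ordinary generating functions.
Σ = 1·(-12) − 2·11 + 4·(-10) − 8·9 + 16·(-8) − 32·7 + 64·(-6) − 128·5 + 256·(-4) − 512·3 + 1024·(-2) − 2048·1 = -8178.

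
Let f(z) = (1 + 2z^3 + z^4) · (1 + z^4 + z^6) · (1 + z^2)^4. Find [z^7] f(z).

(1 + 2z^3 + z^4) has coefficients 1,0,0,2,1 for degrees 0…4.
(1 + z^4 + z^6) has coefficients 1,0,0,0,1,0,1,0 for degrees 0…7.
Finally multiplying by (1 + z^2)^4, the product of all factors after the first has coefficients 1,0,4,0,7,0,9,0 for degrees 0…7.
[z^7] = 1·0 + 2·7 + 1·0 = 14.

14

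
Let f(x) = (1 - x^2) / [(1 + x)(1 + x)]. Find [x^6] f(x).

The denominator gives the recurrence a_n = −2a_(n−1) − a_(n−2) for n ≥ 3; the numerator fixes a_0 = 1, a_1 = -2, a_2 = 2.
Iterating: 1, -2, 2, -2, 2, -2, 2, so a_6 = 2.

2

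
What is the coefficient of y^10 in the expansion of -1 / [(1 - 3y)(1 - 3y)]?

The denominator gives the recurrence a_n = 6a_(n−1) − 9a_(n−2) for n ≥ 2; the numerator fixes a_0 = -1, a_1 = -6.
Iterating: -1, -6, -27, -108, -405, -1458, -5103, -17496, -59049, -196830, -649539, so a_10 = -649539.

-649539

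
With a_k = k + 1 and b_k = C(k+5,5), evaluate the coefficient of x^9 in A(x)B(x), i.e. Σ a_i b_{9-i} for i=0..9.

11440

This is [x^9] in the product of the two ordinary generating functions.
Σ = 1·2002 + 2·1287 + 3·792 + 4·462 + 5·252 + 6·126 + 7·56 + 8·21 + 9·6 + 10·1 = 11440.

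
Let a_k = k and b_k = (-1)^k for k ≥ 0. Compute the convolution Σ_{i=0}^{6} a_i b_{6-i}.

This is [x^6] in the product of the two ordinary generating functions.
Σ = 0·1 + 1·(-1) + 2·1 + 3·(-1) + 4·1 + 5·(-1) + 6·1 = 3.

3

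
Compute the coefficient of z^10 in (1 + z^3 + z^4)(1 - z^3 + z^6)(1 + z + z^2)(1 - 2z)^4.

(1 + z^3 + z^4) has coefficients 1,0,0,1,1 for degrees 0…4.
(1 - z^3 + z^6) has coefficients 1,0,0,-1,0,0,1,0,0,0,0 for degrees 0…10.
Multiplying by (1 + z + z^2) gives running coefficients 1,1,1,-1,-1,-1,1,1,1,0,0 for degrees 0…10.
Finally multiplying by (1 - 2z)^4, the product of all factors after the first has coefficients 1,-7,17,-17,15,-33,33,-15,33,-32,8 for degrees 0…10.
[z^10] = 1·8 + 1·(-15) + 1·33 = 26.

26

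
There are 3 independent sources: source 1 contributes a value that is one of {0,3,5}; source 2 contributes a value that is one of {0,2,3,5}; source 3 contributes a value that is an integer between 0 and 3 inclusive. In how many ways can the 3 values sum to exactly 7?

The generating function for the choices is (1 + x^3 + x^5)·(1 + x^2 + x^3 + x^5)·(1 + x + x^2 + x^3); the count is [x^7].
(1 + x^3 + x^5) has coefficients 1,0,0,1,0,1 for degrees 0…5.
(1 + x^2 + x^3 + x^5) has coefficients 1,0,1,1,0,1,0,0 for degrees 0…7.
Finally multiplying by (1 + x + x^2 + x^3), the product of all factors after the first has coefficients 1,1,2,3,2,3,2,1 for degrees 0…7.
[x^7] = 1·1 + 1·2 + 1·2 = 5.

5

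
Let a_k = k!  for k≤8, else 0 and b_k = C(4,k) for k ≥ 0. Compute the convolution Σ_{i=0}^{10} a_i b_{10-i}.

262800

Write out a_i and b_{10-i} for i = 0,…,10 and sum the products.
Σ = 1·0 + 1·0 + 2·0 + 6·0 + 24·0 + 120·0 + 720·1 + 5040·4 + 40320·6 + 0·4 + 0·1 = 262800.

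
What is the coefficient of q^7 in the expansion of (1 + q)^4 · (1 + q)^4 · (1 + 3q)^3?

(1 + q)^4 has coefficients 1,4,6,4,1 for degrees 0…4.
(1 + q)^4 has coefficients 1,4,6,4,1,0,0,0 for degrees 0…7.
Finally multiplying by (1 + 3q)^3, the product of all factors after the first has coefficients 1,13,69,193,307,279,135,27 for degrees 0…7.
[q^7] = 1·27 + 4·135 + 6·279 + 4·307 + 1·193 = 3662.

3662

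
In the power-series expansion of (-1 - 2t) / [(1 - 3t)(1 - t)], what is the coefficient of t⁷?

-5466

The denominator gives the recurrence a_n = 4a_(n−1) − 3a_(n−2) for n ≥ 3; the numerator fixes a_0 = -1, a_1 = -6, a_2 = -21.
Iterating: -1, -6, -21, -66, -201, -606, -1821, -5466, so a_7 = -5466.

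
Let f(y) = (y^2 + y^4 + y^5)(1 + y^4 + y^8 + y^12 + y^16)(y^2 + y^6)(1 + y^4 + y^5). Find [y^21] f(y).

(y^2 + y^4 + y^5) has coefficients 0,0,1,0,1,1 for degrees 0…5.
(1 + y^4 + y^8 + y^12 + y^16) has coefficients 1,0,0,0,1,0,0,0,1,0,0,0,1,0,0,0,1,0,0,0,0,0 for degrees 0…21.
Multiplying by (y^2 + y^6) gives running coefficients 0,0,1,0,0,0,2,0,0,0,2,0,0,0,2,0,0,0,2,0,0,0 for degrees 0…21.
Finally multiplying by (1 + y^4 + y^5), the product of all factors after the first has coefficients 0,0,1,0,0,0,3,1,0,0,4,2,0,0,4,2,0,0,4,2,0,0 for degrees 0…21.
[y^21] = 1·2 + 1·0 + 1·0 = 2.

2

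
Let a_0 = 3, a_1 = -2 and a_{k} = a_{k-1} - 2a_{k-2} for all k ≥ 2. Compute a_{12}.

The ordinary generating function has denominator 1 - t + 2t^2.
Iterating the recurrence: a_0,…,a_{12} = 3, -2, -8, -4, 12, 20, -4, -44, -36, 52, 124, 20, -228.

-228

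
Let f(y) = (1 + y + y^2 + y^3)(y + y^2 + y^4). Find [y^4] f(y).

3

(1 + y + y^2 + y^3) has coefficients 1,1,1,1 for degrees 0…3.
(y + y^2 + y^4) has coefficients 0,1,1,0,1 for degrees 0…4.
[y^4] = 1·1 + 1·0 + 1·1 + 1·1 = 3.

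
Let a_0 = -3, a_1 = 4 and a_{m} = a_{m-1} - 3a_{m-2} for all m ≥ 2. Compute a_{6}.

The ordinary generating function has denominator 1 - z + 3z^2.
Iterating the recurrence: a_0,…,a_{6} = -3, 4, 13, 1, -38, -41, 73.

73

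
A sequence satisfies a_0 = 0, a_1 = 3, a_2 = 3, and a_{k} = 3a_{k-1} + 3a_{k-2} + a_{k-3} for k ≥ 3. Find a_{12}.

3181266

The ordinary generating function has denominator 1 - 3x - 3x^2 - x^3.
Iterating the recurrence: a_0,…,a_{12} = 0, 3, 3, 18, 66, 255, 981, 3774, 14520, 55863, 214923, 826878, 3181266.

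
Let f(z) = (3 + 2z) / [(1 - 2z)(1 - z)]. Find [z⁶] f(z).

507

The denominator gives the recurrence a_n = 3a_(n−1) − 2a_(n−2) for n ≥ 2; the numerator fixes a_0 = 3, a_1 = 11.
Iterating: 3, 11, 27, 59, 123, 251, 507, so a_6 = 507.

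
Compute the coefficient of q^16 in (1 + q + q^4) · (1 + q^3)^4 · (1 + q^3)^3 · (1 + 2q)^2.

140

(1 + q + q^4) has coefficients 1,1,0,0,1 for degrees 0…4.
(1 + q^3)^4 has coefficients 1,0,0,4,0,0,6,0,0,4,0,0,1,0,0,0,0 for degrees 0…16.
Multiplying by (1 + q^3)^3 gives running coefficients 1,0,0,7,0,0,21,0,0,35,0,0,35,0,0,21,0 for degrees 0…16.
Finally multiplying by (1 + 2q)^2, the product of all factors after the first has coefficients 1,4,4,7,28,28,21,84,84,35,140,140,35,140,140,21,84 for degrees 0…16.
[q^16] = 1·84 + 1·21 + 1·35 = 140.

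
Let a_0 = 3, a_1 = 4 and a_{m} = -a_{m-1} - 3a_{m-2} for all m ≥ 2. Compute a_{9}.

The ordinary generating function has denominator 1 + q + 3q^2.
Iterating the recurrence: a_0,…,a_{9} = 3, 4, -13, 1, 38, -41, -73, 196, 23, -611.

-611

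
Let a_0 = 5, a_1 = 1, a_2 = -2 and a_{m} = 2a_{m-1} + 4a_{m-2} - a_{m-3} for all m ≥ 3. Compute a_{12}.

-181923

The ordinary generating function has denominator 1 - 2z - 4z^2 + z^3.
Iterating the recurrence: a_0,…,a_{12} = 5, 1, -2, -5, -19, -56, -183, -571, -1818, -5737, -18175, -57480, -181923.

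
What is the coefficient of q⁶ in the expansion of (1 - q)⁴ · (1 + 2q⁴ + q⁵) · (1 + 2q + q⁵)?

-10

(1 - q)⁴ has coefficients 1,-4,6,-4,1 for degrees 0…4.
(1 + 2q⁴ + q⁵) has coefficients 1,0,0,0,2,1,0 for degrees 0…6.
Finally multiplying by (1 + 2q + q⁵), the product of all factors after the first has coefficients 1,2,0,0,2,6,2 for degrees 0…6.
[q⁶] = 1·2 − 4·6 + 6·2 − 4·0 + 1·0 = -10.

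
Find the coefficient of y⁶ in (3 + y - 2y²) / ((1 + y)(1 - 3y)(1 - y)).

2551

Partial fractions give a closed form: a_n = (7/2)·3^n + (-1/2)·1^n.
At n = 6: a_6 = 2551.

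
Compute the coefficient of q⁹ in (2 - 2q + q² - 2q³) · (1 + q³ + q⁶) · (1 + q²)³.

-5

(2 - 2q + q² - 2q³) has coefficients 2,-2,1,-2 for degrees 0…3.
(1 + q³ + q⁶) has coefficients 1,0,0,1,0,0,1,0,0,0 for degrees 0…9.
Finally multiplying by (1 + q²)³, the product of all factors after the first has coefficients 1,0,3,1,3,3,2,3,3,1 for degrees 0…9.
[q⁹] = 2·1 − 2·3 + 1·3 − 2·2 = -5.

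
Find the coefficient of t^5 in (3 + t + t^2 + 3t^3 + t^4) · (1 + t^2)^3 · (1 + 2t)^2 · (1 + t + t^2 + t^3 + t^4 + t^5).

(3 + t + t^2 + 3t^3 + t^4) has coefficients 3,1,1,3,1 for degrees 0…4.
(1 + t^2)^3 has coefficients 1,0,3,0,3,0 for degrees 0…5.
Multiplying by (1 + 2t)^2 gives running coefficients 1,4,7,12,15,12 for degrees 0…5.
Finally multiplying by (1 + t + t^2 + t^3 + t^4 + t^5), the product of all factors after the first has coefficients 1,5,12,24,39,51 for degrees 0…5.
[t^5] = 3·51 + 1·39 + 1·24 + 3·12 + 1·5 = 257.

257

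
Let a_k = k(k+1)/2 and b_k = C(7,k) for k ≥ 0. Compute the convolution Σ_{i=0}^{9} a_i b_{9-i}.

This is [x^9] in the product of the two ordinary generating functions.
Σ = 0·0 + 1·0 + 3·1 + 6·7 + 10·21 + 15·35 + 21·35 + 28·21 + 36·7 + 45·1 = 2400.

2400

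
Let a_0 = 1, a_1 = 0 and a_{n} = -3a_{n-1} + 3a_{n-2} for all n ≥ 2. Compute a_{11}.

The ordinary generating function has denominator 1 + 3q - 3q^2.
Iterating the recurrence: a_0,…,a_{11} = 1, 0, 3, -9, 36, -135, 513, -1944, 7371, -27945, 105948, -401679.

-401679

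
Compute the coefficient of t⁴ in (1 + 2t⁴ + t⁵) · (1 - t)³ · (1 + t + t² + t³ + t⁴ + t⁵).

2

(1 + 2t⁴ + t⁵) has coefficients 1,0,0,0,2 for degrees 0…4.
(1 - t)³ has coefficients 1,-3,3,-1,0 for degrees 0…4.
Finally multiplying by (1 + t + t² + t³ + t⁴ + t⁵), the product of all factors after the first has coefficients 1,-2,1,0,0 for degrees 0…4.
[t⁴] = 1·0 + 2·1 = 2.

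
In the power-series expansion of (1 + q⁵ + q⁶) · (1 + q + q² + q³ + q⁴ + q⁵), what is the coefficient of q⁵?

(1 + q⁵ + q⁶) has coefficients 1,0,0,0,0,1 for degrees 0…5.
(1 + q + q² + q³ + q⁴ + q⁵) has coefficients 1,1,1,1,1,1 for degrees 0…5.
[q⁵] = 1·1 + 1·1 = 2.

2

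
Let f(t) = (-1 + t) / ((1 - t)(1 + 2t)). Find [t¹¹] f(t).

Partial fractions give a closed form: a_n = (-1)·(-2)^n.
At n = 11: a_11 = 2048.

2048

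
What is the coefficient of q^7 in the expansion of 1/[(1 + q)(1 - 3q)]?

The denominator gives the recurrence a_n = 2a_(n−1) + 3a_(n−2) for n ≥ 2; the numerator fixes a_0 = 1, a_1 = 2.
Iterating: 1, 2, 7, 20, 61, 182, 547, 1640, so a_7 = 1640.

1640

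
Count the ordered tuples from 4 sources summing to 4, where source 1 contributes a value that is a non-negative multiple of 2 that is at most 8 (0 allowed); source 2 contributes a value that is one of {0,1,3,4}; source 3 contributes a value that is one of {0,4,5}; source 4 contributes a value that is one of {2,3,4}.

The generating function for the choices is (1 + x² + x⁴ + x⁶ + x⁸)·(1 + x + x³ + x⁴)·(1 + x⁴ + x⁵)·(x² + x³ + x⁴); the count is [x⁴].
(1 + x² + x⁴ + x⁶ + x⁸) has coefficients 1,0,1,0,1 for degrees 0…4.
(1 + x + x³ + x⁴) has coefficients 1,1,0,1,1 for degrees 0…4.
Multiplying by (1 + x⁴ + x⁵) gives running coefficients 1,1,0,1,2 for degrees 0…4.
Finally multiplying by (x² + x³ + x⁴), the product of all factors after the first has coefficients 0,0,1,2,2 for degrees 0…4.
[x⁴] = 1·2 + 1·1 + 1·0 = 3.

3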